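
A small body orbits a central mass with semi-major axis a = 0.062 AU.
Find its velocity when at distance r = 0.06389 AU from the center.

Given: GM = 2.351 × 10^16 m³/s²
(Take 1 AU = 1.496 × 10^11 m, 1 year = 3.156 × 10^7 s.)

Convert to SI: a = 0.062 AU = 9.2752e+09 m; r = 0.06389 AU = 9.55794e+09 m.
Vis-viva: v = √(GM · (2/r − 1/a)).
2/r − 1/a = 2/9.55794e+09 − 1/9.2752e+09 = 1.01436e-10 m⁻¹.
v = √(2.351e+16 · 1.01436e-10) m/s ≈ 1544 m/s = 0.3258 AU/year.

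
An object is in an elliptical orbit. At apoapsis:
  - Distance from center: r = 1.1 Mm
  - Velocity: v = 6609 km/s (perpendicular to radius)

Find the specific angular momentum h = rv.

Convert to SI: r = 1.1 Mm = 1.1e+06 m; v = 6609 km/s = 6.609e+06 m/s.
With v perpendicular to r, h = r · v.
h = 1.1e+06 · 6.609e+06 m²/s ≈ 7.27e+12 m²/s.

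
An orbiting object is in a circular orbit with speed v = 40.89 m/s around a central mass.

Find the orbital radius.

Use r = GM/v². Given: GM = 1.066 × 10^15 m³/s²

For a circular orbit, v² = GM / r, so r = GM / v².
r = 1.066e+15 / (40.89)² m ≈ 6.376e+11 m = 6.376 × 10^11 m.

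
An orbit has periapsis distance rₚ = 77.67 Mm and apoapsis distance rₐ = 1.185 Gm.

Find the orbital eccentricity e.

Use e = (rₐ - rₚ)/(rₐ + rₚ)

Convert to SI: rₚ = 77.67 Mm = 7.767e+07 m; rₐ = 1.185 Gm = 1.185e+09 m.
e = (rₐ − rₚ) / (rₐ + rₚ).
e = (1.185e+09 − 7.767e+07) / (1.185e+09 + 7.767e+07) = 1.10733e+09 / 1.26267e+09 ≈ 0.877.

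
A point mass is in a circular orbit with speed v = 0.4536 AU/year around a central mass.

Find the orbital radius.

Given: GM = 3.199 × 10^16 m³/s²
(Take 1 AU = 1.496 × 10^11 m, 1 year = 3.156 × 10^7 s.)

Convert to SI: v = 0.4536 AU/year = 2150.14 m/s.
For a circular orbit, v² = GM / r, so r = GM / v².
r = 3.199e+16 / (2150.14)² m ≈ 6.92e+09 m = 0.04625 AU.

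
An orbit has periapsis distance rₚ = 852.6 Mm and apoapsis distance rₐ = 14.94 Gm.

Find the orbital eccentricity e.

Convert to SI: rₚ = 852.6 Mm = 8.526e+08 m; rₐ = 14.94 Gm = 1.494e+10 m.
e = (rₐ − rₚ) / (rₐ + rₚ).
e = (1.494e+10 − 8.526e+08) / (1.494e+10 + 8.526e+08) = 1.40874e+10 / 1.57926e+10 ≈ 0.892.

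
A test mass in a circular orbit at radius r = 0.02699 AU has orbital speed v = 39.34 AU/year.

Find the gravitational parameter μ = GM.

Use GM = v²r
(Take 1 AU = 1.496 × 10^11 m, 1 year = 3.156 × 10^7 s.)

Convert to SI: r = 0.02699 AU = 4.0377e+09 m; v = 39.34 AU/year = 186479 m/s.
For a circular orbit v² = GM/r, so GM = v² · r.
GM = (186479)² · 4.0377e+09 m³/s² ≈ 1.404e+20 m³/s² = 1.404 × 10^20 m³/s².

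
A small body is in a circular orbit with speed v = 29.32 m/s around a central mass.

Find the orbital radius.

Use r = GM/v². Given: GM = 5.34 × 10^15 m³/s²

For a circular orbit, v² = GM / r, so r = GM / v².
r = 5.34e+15 / (29.32)² m ≈ 6.212e+12 m = 6.212 × 10^12 m.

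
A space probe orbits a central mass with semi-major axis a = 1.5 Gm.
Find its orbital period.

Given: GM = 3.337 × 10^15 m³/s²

Convert to SI: a = 1.5 Gm = 1.5e+09 m.
Kepler's third law: T = 2π √(a³ / GM).
Substituting a = 1.5e+09 m and GM = 3.337e+15 m³/s²:
T = 2π √((1.5e+09)³ / 3.337e+15) s
T ≈ 6.319e+06 s = 73.13 days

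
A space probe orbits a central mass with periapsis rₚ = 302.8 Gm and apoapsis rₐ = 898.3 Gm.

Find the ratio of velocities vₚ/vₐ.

Convert to SI: rₚ = 302.8 Gm = 3.028e+11 m; rₐ = 898.3 Gm = 8.983e+11 m.
Conservation of angular momentum gives rₚvₚ = rₐvₐ, so vₚ/vₐ = rₐ/rₚ.
vₚ/vₐ = 8.983e+11 / 3.028e+11 ≈ 2.967.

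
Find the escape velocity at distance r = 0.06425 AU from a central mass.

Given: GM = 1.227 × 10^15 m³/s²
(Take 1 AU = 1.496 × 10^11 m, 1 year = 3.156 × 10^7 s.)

Convert to SI: r = 0.06425 AU = 9.6118e+09 m.
Escape velocity comes from setting total energy to zero: ½v² − GM/r = 0 ⇒ v_esc = √(2GM / r).
v_esc = √(2 · 1.227e+15 / 9.6118e+09) m/s ≈ 505.3 m/s = 0.1066 AU/year.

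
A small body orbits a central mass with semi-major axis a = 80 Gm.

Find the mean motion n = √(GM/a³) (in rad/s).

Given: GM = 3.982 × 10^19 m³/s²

Convert to SI: a = 80 Gm = 8e+10 m.
n = √(GM / a³).
n = √(3.982e+19 / (8e+10)³) rad/s ≈ 2.789e-07 rad/s.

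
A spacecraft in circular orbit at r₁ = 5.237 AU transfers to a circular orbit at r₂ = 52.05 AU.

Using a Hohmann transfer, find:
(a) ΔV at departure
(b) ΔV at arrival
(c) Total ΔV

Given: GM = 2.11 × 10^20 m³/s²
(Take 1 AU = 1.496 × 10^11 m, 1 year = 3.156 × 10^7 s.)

Convert to SI: r₁ = 5.237 AU = 7.83455e+11 m; r₂ = 52.05 AU = 7.78668e+12 m.
Transfer semi-major axis: a_t = (r₁ + r₂)/2 = (7.83455e+11 + 7.78668e+12)/2 = 4.28507e+12 m.
Circular speeds: v₁ = √(GM/r₁) = 16411 m/s, v₂ = √(GM/r₂) = 5205.53 m/s.
Transfer speeds (vis-viva v² = GM(2/r − 1/a_t)): v₁ᵗ = 22122.4 m/s, v₂ᵗ = 2225.84 m/s.
(a) ΔV₁ = |v₁ᵗ − v₁| ≈ 5711 m/s = 1.205 AU/year.
(b) ΔV₂ = |v₂ − v₂ᵗ| ≈ 2980 m/s = 0.6286 AU/year.
(c) ΔV_total = ΔV₁ + ΔV₂ ≈ 8691 m/s = 1.833 AU/year.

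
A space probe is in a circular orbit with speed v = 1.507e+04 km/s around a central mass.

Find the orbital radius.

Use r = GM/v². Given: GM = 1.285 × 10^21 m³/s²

Convert to SI: v = 1.507e+04 km/s = 1.507e+07 m/s.
For a circular orbit, v² = GM / r, so r = GM / v².
r = 1.285e+21 / (1.507e+07)² m ≈ 5.658e+06 m = 5.658 × 10^6 m.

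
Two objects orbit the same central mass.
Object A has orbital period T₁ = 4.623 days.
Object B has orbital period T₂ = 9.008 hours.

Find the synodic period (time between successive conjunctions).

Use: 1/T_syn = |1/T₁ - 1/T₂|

Convert to SI: T₁ = 4.623 days = 399427 s; T₂ = 9.008 hours = 32428.8 s.
T_syn = |T₁ · T₂ / (T₁ − T₂)|.
T_syn = |399427 · 32428.8 / (399427 − 32428.8)| s ≈ 3.529e+04 s = 9.804 hours.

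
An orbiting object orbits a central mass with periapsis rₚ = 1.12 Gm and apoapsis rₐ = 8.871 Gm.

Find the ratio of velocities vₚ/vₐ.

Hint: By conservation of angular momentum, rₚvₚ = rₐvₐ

Convert to SI: rₚ = 1.12 Gm = 1.12e+09 m; rₐ = 8.871 Gm = 8.871e+09 m.
Conservation of angular momentum gives rₚvₚ = rₐvₐ, so vₚ/vₐ = rₐ/rₚ.
vₚ/vₐ = 8.871e+09 / 1.12e+09 ≈ 7.921.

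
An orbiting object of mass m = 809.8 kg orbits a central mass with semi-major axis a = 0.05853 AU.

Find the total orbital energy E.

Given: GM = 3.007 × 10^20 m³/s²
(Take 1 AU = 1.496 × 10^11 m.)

Convert to SI: a = 0.05853 AU = 8.75609e+09 m.
E = −GMm / (2a).
E = −3.007e+20 · 809.8 / (2 · 8.75609e+09) J ≈ -1.391e+13 J = -13.91 TJ.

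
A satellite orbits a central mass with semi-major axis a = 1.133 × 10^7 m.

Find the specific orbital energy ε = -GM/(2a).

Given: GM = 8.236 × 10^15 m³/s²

ε = −GM / (2a).
ε = −8.236e+15 / (2 · 1.133e+07) J/kg ≈ -3.635e+08 J/kg = -363.5 MJ/kg.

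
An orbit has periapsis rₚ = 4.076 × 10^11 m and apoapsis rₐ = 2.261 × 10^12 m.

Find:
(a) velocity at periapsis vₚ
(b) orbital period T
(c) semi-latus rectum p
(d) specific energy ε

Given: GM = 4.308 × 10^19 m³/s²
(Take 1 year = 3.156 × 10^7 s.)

(a) With a = (rₚ + rₐ)/2 = 1.3343e+12 m, vₚ = √(GM (2/rₚ − 1/a)) = √(4.308e+19 · (2/4.076e+11 − 1/1.3343e+12)) m/s ≈ 1.338e+04 m/s
(b) With a = (rₚ + rₐ)/2 = 1.3343e+12 m, T = 2π √(a³/GM) = 2π √((1.3343e+12)³/4.308e+19) s ≈ 1.475e+09 s
(c) From a = (rₚ + rₐ)/2 = 1.3343e+12 m and e = (rₐ − rₚ)/(rₐ + rₚ) = 0.694521, p = a(1 − e²) = 1.3343e+12 · (1 − (0.694521)²) ≈ 6.907e+11 m
(d) With a = (rₚ + rₐ)/2 = 1.3343e+12 m, ε = −GM/(2a) = −4.308e+19/(2 · 1.3343e+12) J/kg ≈ -1.614e+07 J/kg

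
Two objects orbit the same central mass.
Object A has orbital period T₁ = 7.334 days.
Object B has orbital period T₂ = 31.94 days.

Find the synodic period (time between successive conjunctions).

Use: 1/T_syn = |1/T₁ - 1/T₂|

Convert to SI: T₁ = 7.334 days = 633658 s; T₂ = 31.94 days = 2.75962e+06 s.
T_syn = |T₁ · T₂ / (T₁ − T₂)|.
T_syn = |633658 · 2.75962e+06 / (633658 − 2.75962e+06)| s ≈ 8.225e+05 s = 9.52 days.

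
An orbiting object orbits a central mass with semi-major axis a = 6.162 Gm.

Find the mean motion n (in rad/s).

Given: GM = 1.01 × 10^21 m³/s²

Convert to SI: a = 6.162 Gm = 6.162e+09 m.
n = √(GM / a³).
n = √(1.01e+21 / (6.162e+09)³) rad/s ≈ 6.57e-05 rad/s.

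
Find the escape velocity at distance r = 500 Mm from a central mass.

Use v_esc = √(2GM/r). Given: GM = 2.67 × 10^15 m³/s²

Convert to SI: r = 500 Mm = 5e+08 m.
Escape velocity comes from setting total energy to zero: ½v² − GM/r = 0 ⇒ v_esc = √(2GM / r).
v_esc = √(2 · 2.67e+15 / 5e+08) m/s ≈ 3268 m/s = 3.268 km/s.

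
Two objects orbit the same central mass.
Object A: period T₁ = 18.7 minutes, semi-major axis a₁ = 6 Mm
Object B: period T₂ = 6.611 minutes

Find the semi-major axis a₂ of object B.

Convert to SI: T₁ = 18.7 minutes = 1122 s; a₁ = 6 Mm = 6e+06 m; T₂ = 6.611 minutes = 396.66 s.
Kepler's third law: (T₁/T₂)² = (a₁/a₂)³ ⇒ a₂ = a₁ · (T₂/T₁)^(2/3).
T₂/T₁ = 396.66 / 1122 = 0.353529.
a₂ = 6e+06 · (0.353529)^(2/3) m ≈ 3e+06 m = 3 Mm.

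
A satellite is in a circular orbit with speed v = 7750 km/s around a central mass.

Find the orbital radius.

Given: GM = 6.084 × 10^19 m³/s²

Convert to SI: v = 7750 km/s = 7.75e+06 m/s.
For a circular orbit, v² = GM / r, so r = GM / v².
r = 6.084e+19 / (7.75e+06)² m ≈ 1.013e+06 m = 1.013 Mm.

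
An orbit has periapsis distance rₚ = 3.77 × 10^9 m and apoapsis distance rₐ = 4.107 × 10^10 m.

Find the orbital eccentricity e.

e = (rₐ − rₚ) / (rₐ + rₚ).
e = (4.107e+10 − 3.77e+09) / (4.107e+10 + 3.77e+09) = 3.73e+10 / 4.484e+10 ≈ 0.8318.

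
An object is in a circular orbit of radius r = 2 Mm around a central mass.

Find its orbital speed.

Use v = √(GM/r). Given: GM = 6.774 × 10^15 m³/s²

Convert to SI: r = 2 Mm = 2e+06 m.
For a circular orbit, gravity supplies the centripetal force, so v = √(GM / r).
v = √(6.774e+15 / 2e+06) m/s ≈ 5.82e+04 m/s = 58.2 km/s.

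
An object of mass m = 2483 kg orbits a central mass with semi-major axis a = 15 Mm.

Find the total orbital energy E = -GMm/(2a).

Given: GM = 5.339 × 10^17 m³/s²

Convert to SI: a = 15 Mm = 1.5e+07 m.
E = −GMm / (2a).
E = −5.339e+17 · 2483 / (2 · 1.5e+07) J ≈ -4.419e+13 J = -44.19 TJ.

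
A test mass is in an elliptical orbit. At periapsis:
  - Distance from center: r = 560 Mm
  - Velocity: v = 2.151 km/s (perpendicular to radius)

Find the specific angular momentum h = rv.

Convert to SI: r = 560 Mm = 5.6e+08 m; v = 2.151 km/s = 2151 m/s.
With v perpendicular to r, h = r · v.
h = 5.6e+08 · 2151 m²/s ≈ 1.205e+12 m²/s.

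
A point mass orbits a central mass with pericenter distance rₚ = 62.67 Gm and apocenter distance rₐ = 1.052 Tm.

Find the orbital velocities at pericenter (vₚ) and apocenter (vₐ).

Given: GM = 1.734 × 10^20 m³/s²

Convert to SI: rₚ = 62.67 Gm = 6.267e+10 m; rₐ = 1.052 Tm = 1.052e+12 m.
Use the vis-viva equation v² = GM(2/r − 1/a) with a = (rₚ + rₐ)/2 = (6.267e+10 + 1.052e+12)/2 = 5.57335e+11 m.
vₚ = √(GM · (2/rₚ − 1/a)) = √(1.734e+20 · (2/6.267e+10 − 1/5.57335e+11)) m/s ≈ 7.227e+04 m/s = 72.27 km/s.
vₐ = √(GM · (2/rₐ − 1/a)) = √(1.734e+20 · (2/1.052e+12 − 1/5.57335e+11)) m/s ≈ 4305 m/s = 4.305 km/s.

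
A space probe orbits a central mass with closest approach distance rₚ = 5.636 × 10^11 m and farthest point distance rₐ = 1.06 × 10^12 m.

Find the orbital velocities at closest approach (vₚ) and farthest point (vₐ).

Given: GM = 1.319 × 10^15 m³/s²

Use the vis-viva equation v² = GM(2/r − 1/a) with a = (rₚ + rₐ)/2 = (5.636e+11 + 1.06e+12)/2 = 8.118e+11 m.
vₚ = √(GM · (2/rₚ − 1/a)) = √(1.319e+15 · (2/5.636e+11 − 1/8.118e+11)) m/s ≈ 55.28 m/s = 55.28 m/s.
vₐ = √(GM · (2/rₐ − 1/a)) = √(1.319e+15 · (2/1.06e+12 − 1/8.118e+11)) m/s ≈ 29.39 m/s = 29.39 m/s.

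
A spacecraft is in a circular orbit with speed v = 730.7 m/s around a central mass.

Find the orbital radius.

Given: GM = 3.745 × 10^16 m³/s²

For a circular orbit, v² = GM / r, so r = GM / v².
r = 3.745e+16 / (730.7)² m ≈ 7.014e+10 m = 70.14 Gm.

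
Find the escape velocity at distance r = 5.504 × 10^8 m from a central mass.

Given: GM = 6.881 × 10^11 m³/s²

Escape velocity comes from setting total energy to zero: ½v² − GM/r = 0 ⇒ v_esc = √(2GM / r).
v_esc = √(2 · 6.881e+11 / 5.504e+08) m/s ≈ 50 m/s = 50 m/s.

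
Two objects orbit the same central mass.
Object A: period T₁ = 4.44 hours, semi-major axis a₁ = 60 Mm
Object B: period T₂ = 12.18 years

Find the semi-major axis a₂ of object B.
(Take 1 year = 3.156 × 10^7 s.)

Convert to SI: T₁ = 4.44 hours = 15984 s; a₁ = 60 Mm = 6e+07 m; T₂ = 12.18 years = 3.84401e+08 s.
Kepler's third law: (T₁/T₂)² = (a₁/a₂)³ ⇒ a₂ = a₁ · (T₂/T₁)^(2/3).
T₂/T₁ = 3.84401e+08 / 15984 = 24049.1.
a₂ = 6e+07 · (24049.1)^(2/3) m ≈ 4.999e+10 m = 49.99 Gm.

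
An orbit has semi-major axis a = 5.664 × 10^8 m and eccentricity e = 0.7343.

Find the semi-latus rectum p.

p = a (1 − e²).
p = 5.664e+08 · (1 − (0.7343)²) = 5.664e+08 · 0.460804 ≈ 2.61e+08 m = 2.61 × 10^8 m.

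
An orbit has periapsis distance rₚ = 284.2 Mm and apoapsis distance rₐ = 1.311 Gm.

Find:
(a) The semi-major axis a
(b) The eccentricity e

Convert to SI: rₚ = 284.2 Mm = 2.842e+08 m; rₐ = 1.311 Gm = 1.311e+09 m.
(a) a = (rₚ + rₐ) / 2 = (2.842e+08 + 1.311e+09) / 2 ≈ 7.976e+08 m = 797.6 Mm.
(b) e = (rₐ − rₚ) / (rₐ + rₚ) = (1.311e+09 − 2.842e+08) / (1.311e+09 + 2.842e+08) ≈ 0.6437.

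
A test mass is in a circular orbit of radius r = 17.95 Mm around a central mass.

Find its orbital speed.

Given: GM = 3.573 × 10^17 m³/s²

Convert to SI: r = 17.95 Mm = 1.795e+07 m.
For a circular orbit, gravity supplies the centripetal force, so v = √(GM / r).
v = √(3.573e+17 / 1.795e+07) m/s ≈ 1.411e+05 m/s = 141.1 km/s.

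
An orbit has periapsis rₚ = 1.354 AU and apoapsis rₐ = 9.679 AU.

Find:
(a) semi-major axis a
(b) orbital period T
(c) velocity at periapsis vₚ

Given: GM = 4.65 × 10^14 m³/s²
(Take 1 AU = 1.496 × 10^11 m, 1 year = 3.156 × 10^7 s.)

Convert to SI: rₚ = 1.354 AU = 2.02558e+11 m; rₐ = 9.679 AU = 1.44798e+12 m.
(a) a = (rₚ + rₐ)/2 = (2.02558e+11 + 1.44798e+12)/2 ≈ 8.253e+11 m
(b) With a = (rₚ + rₐ)/2 = 8.25268e+11 m, T = 2π √(a³/GM) = 2π √((8.25268e+11)³/4.65e+14) s ≈ 2.184e+11 s
(c) With a = (rₚ + rₐ)/2 = 8.25268e+11 m, vₚ = √(GM (2/rₚ − 1/a)) = √(4.65e+14 · (2/2.02558e+11 − 1/8.25268e+11)) m/s ≈ 63.47 m/s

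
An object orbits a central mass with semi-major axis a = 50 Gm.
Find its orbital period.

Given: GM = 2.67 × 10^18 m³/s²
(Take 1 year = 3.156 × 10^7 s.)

Convert to SI: a = 50 Gm = 5e+10 m.
Kepler's third law: T = 2π √(a³ / GM).
Substituting a = 5e+10 m and GM = 2.67e+18 m³/s²:
T = 2π √((5e+10)³ / 2.67e+18) s
T ≈ 4.299e+07 s = 1.362 years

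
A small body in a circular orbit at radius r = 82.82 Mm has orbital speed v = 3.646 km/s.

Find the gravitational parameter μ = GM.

Convert to SI: r = 82.82 Mm = 8.282e+07 m; v = 3.646 km/s = 3646 m/s.
For a circular orbit v² = GM/r, so GM = v² · r.
GM = (3646)² · 8.282e+07 m³/s² ≈ 1.101e+15 m³/s² = 1.101 × 10^15 m³/s².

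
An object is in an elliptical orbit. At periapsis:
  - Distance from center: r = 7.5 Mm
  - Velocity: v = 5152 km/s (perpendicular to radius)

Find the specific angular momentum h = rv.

Convert to SI: r = 7.5 Mm = 7.5e+06 m; v = 5152 km/s = 5.152e+06 m/s.
With v perpendicular to r, h = r · v.
h = 7.5e+06 · 5.152e+06 m²/s ≈ 3.864e+13 m²/s.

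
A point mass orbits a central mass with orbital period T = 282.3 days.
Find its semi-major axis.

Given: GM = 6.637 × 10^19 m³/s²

Convert to SI: T = 282.3 days = 2.43907e+07 s.
Invert Kepler's third law: a = (GM · T² / (4π²))^(1/3).
Substituting T = 2.43907e+07 s and GM = 6.637e+19 m³/s²:
a = (6.637e+19 · (2.43907e+07)² / (4π²))^(1/3) m
a ≈ 1e+11 m = 100 Gm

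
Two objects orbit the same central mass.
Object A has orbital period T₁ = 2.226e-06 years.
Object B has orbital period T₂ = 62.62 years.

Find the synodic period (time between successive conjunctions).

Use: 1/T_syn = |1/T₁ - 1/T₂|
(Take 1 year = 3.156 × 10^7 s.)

Convert to SI: T₁ = 2.226e-06 years = 70.2526 s; T₂ = 62.62 years = 1.97629e+09 s.
T_syn = |T₁ · T₂ / (T₁ − T₂)|.
T_syn = |70.2526 · 1.97629e+09 / (70.2526 − 1.97629e+09)| s ≈ 70.25 s = 2.226e-06 years.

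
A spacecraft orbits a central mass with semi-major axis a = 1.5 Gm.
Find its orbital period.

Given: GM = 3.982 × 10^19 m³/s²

Convert to SI: a = 1.5 Gm = 1.5e+09 m.
Kepler's third law: T = 2π √(a³ / GM).
Substituting a = 1.5e+09 m and GM = 3.982e+19 m³/s²:
T = 2π √((1.5e+09)³ / 3.982e+19) s
T ≈ 5.785e+04 s = 16.07 hours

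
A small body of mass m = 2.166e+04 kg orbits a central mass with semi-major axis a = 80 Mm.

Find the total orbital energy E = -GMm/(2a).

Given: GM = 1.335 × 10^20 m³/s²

Convert to SI: a = 80 Mm = 8e+07 m.
E = −GMm / (2a).
E = −1.335e+20 · 2.166e+04 / (2 · 8e+07) J ≈ -1.807e+16 J = -18.07 PJ.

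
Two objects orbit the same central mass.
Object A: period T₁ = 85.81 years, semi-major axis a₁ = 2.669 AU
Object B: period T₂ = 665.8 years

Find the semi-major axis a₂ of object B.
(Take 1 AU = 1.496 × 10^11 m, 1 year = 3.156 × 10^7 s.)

Convert to SI: T₁ = 85.81 years = 2.70816e+09 s; a₁ = 2.669 AU = 3.99282e+11 m; T₂ = 665.8 years = 2.10126e+10 s.
Kepler's third law: (T₁/T₂)² = (a₁/a₂)³ ⇒ a₂ = a₁ · (T₂/T₁)^(2/3).
T₂/T₁ = 2.10126e+10 / 2.70816e+09 = 7.759.
a₂ = 3.99282e+11 · (7.759)^(2/3) m ≈ 1.565e+12 m = 10.46 AU.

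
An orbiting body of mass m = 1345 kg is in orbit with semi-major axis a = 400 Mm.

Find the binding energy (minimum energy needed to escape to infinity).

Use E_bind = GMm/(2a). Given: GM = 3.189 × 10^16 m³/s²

Convert to SI: a = 400 Mm = 4e+08 m.
Total orbital energy is E = −GMm/(2a); binding energy is E_bind = −E = GMm/(2a).
E_bind = 3.189e+16 · 1345 / (2 · 4e+08) J ≈ 5.362e+10 J = 53.62 GJ.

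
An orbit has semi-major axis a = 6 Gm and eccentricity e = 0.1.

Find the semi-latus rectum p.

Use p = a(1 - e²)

Convert to SI: a = 6 Gm = 6e+09 m.
p = a (1 − e²).
p = 6e+09 · (1 − (0.1)²) = 6e+09 · 0.99 ≈ 5.94e+09 m = 5.94 Gm.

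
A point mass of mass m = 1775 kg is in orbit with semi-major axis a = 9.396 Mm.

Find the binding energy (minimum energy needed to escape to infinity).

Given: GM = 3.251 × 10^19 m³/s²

Convert to SI: a = 9.396 Mm = 9.396e+06 m.
Total orbital energy is E = −GMm/(2a); binding energy is E_bind = −E = GMm/(2a).
E_bind = 3.251e+19 · 1775 / (2 · 9.396e+06) J ≈ 3.071e+15 J = 3.071 PJ.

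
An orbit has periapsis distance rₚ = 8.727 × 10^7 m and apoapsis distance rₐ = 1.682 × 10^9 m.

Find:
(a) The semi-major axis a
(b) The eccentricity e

(a) a = (rₚ + rₐ) / 2 = (8.727e+07 + 1.682e+09) / 2 ≈ 8.846e+08 m = 8.846 × 10^8 m.
(b) e = (rₐ − rₚ) / (rₐ + rₚ) = (1.682e+09 − 8.727e+07) / (1.682e+09 + 8.727e+07) ≈ 0.9013.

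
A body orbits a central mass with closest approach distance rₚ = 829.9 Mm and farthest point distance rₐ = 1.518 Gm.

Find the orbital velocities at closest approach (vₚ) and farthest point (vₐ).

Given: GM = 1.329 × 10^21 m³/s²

Convert to SI: rₚ = 829.9 Mm = 8.299e+08 m; rₐ = 1.518 Gm = 1.518e+09 m.
Use the vis-viva equation v² = GM(2/r − 1/a) with a = (rₚ + rₐ)/2 = (8.299e+08 + 1.518e+09)/2 = 1.17395e+09 m.
vₚ = √(GM · (2/rₚ − 1/a)) = √(1.329e+21 · (2/8.299e+08 − 1/1.17395e+09)) m/s ≈ 1.439e+06 m/s = 1439 km/s.
vₐ = √(GM · (2/rₐ − 1/a)) = √(1.329e+21 · (2/1.518e+09 − 1/1.17395e+09)) m/s ≈ 7.867e+05 m/s = 786.7 km/s.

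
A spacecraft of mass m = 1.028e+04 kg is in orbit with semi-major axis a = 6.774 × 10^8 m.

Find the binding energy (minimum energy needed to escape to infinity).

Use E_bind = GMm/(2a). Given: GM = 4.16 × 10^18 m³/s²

Total orbital energy is E = −GMm/(2a); binding energy is E_bind = −E = GMm/(2a).
E_bind = 4.16e+18 · 1.028e+04 / (2 · 6.774e+08) J ≈ 3.157e+13 J = 31.57 TJ.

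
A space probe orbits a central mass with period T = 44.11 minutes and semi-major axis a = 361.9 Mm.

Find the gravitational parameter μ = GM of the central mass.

Convert to SI: T = 44.11 minutes = 2646.6 s; a = 361.9 Mm = 3.619e+08 m.
GM = 4π² · a³ / T².
GM = 4π² · (3.619e+08)³ / (2646.6)² m³/s² ≈ 2.671e+20 m³/s² = 2.671 × 10^20 m³/s².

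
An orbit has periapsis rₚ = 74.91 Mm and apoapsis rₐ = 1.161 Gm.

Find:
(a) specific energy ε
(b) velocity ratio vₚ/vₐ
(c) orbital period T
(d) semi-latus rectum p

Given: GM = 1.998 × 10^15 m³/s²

Convert to SI: rₚ = 74.91 Mm = 7.491e+07 m; rₐ = 1.161 Gm = 1.161e+09 m.
(a) With a = (rₚ + rₐ)/2 = 6.17955e+08 m, ε = −GM/(2a) = −1.998e+15/(2 · 6.17955e+08) J/kg ≈ -1.617e+06 J/kg
(b) Conservation of angular momentum (rₚvₚ = rₐvₐ) gives vₚ/vₐ = rₐ/rₚ = 1.161e+09/7.491e+07 ≈ 15.5
(c) With a = (rₚ + rₐ)/2 = 6.17955e+08 m, T = 2π √(a³/GM) = 2π √((6.17955e+08)³/1.998e+15) s ≈ 2.159e+06 s
(d) From a = (rₚ + rₐ)/2 = 6.17955e+08 m and e = (rₐ − rₚ)/(rₐ + rₚ) = 0.878778, p = a(1 − e²) = 6.17955e+08 · (1 − (0.878778)²) ≈ 1.407e+08 m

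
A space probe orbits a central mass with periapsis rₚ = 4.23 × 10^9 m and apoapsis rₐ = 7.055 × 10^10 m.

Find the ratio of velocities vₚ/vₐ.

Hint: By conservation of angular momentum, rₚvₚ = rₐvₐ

Conservation of angular momentum gives rₚvₚ = rₐvₐ, so vₚ/vₐ = rₐ/rₚ.
vₚ/vₐ = 7.055e+10 / 4.23e+09 ≈ 16.68.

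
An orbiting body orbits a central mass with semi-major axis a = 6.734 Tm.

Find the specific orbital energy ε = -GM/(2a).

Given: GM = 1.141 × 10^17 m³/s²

Convert to SI: a = 6.734 Tm = 6.734e+12 m.
ε = −GM / (2a).
ε = −1.141e+17 / (2 · 6.734e+12) J/kg ≈ -8472 J/kg = -8.472 kJ/kg.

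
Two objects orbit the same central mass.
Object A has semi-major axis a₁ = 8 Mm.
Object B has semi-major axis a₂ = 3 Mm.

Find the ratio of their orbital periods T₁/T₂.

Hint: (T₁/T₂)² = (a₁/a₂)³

Convert to SI: a₁ = 8 Mm = 8e+06 m; a₂ = 3 Mm = 3e+06 m.
From Kepler's third law, (T₁/T₂)² = (a₁/a₂)³, so T₁/T₂ = (a₁/a₂)^(3/2).
a₁/a₂ = 8e+06 / 3e+06 = 2.66667.
T₁/T₂ = (2.66667)^(3/2) ≈ 4.355.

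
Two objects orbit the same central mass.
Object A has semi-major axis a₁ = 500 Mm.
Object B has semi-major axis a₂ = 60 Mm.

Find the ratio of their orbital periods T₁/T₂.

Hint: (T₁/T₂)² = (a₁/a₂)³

Convert to SI: a₁ = 500 Mm = 5e+08 m; a₂ = 60 Mm = 6e+07 m.
From Kepler's third law, (T₁/T₂)² = (a₁/a₂)³, so T₁/T₂ = (a₁/a₂)^(3/2).
a₁/a₂ = 5e+08 / 6e+07 = 8.33333.
T₁/T₂ = (8.33333)^(3/2) ≈ 24.06.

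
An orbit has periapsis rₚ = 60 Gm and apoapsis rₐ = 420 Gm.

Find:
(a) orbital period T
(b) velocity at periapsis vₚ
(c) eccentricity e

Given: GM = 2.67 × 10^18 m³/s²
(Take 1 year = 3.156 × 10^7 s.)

Convert to SI: rₚ = 60 Gm = 6e+10 m; rₐ = 420 Gm = 4.2e+11 m.
(a) With a = (rₚ + rₐ)/2 = 2.4e+11 m, T = 2π √(a³/GM) = 2π √((2.4e+11)³/2.67e+18) s ≈ 4.521e+08 s
(b) With a = (rₚ + rₐ)/2 = 2.4e+11 m, vₚ = √(GM (2/rₚ − 1/a)) = √(2.67e+18 · (2/6e+10 − 1/2.4e+11)) m/s ≈ 8825 m/s
(c) e = (rₐ − rₚ)/(rₐ + rₚ) = (4.2e+11 − 6e+10)/(4.2e+11 + 6e+10) ≈ 0.75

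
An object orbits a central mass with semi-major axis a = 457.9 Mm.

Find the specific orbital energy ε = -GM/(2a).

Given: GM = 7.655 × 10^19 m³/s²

Convert to SI: a = 457.9 Mm = 4.579e+08 m.
ε = −GM / (2a).
ε = −7.655e+19 / (2 · 4.579e+08) J/kg ≈ -8.359e+10 J/kg = -83.59 GJ/kg.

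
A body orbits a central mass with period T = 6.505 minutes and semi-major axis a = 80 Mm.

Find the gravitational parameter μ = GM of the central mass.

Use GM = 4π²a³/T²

Convert to SI: T = 6.505 minutes = 390.3 s; a = 80 Mm = 8e+07 m.
GM = 4π² · a³ / T².
GM = 4π² · (8e+07)³ / (390.3)² m³/s² ≈ 1.327e+20 m³/s² = 1.327 × 10^20 m³/s².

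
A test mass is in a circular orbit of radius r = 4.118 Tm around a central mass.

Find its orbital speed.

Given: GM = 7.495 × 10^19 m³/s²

Convert to SI: r = 4.118 Tm = 4.118e+12 m.
For a circular orbit, gravity supplies the centripetal force, so v = √(GM / r).
v = √(7.495e+19 / 4.118e+12) m/s ≈ 4266 m/s = 4.266 km/s.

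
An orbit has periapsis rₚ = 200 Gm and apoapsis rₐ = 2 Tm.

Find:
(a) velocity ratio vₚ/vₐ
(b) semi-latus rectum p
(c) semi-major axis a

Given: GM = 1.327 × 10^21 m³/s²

Convert to SI: rₚ = 200 Gm = 2e+11 m; rₐ = 2 Tm = 2e+12 m.
(a) Conservation of angular momentum (rₚvₚ = rₐvₐ) gives vₚ/vₐ = rₐ/rₚ = 2e+12/2e+11 ≈ 10
(b) From a = (rₚ + rₐ)/2 = 1.1e+12 m and e = (rₐ − rₚ)/(rₐ + rₚ) = 0.818182, p = a(1 − e²) = 1.1e+12 · (1 − (0.818182)²) ≈ 3.636e+11 m
(c) a = (rₚ + rₐ)/2 = (2e+11 + 2e+12)/2 ≈ 1.1e+12 m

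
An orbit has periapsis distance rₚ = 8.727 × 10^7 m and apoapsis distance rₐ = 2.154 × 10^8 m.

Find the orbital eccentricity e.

e = (rₐ − rₚ) / (rₐ + rₚ).
e = (2.154e+08 − 8.727e+07) / (2.154e+08 + 8.727e+07) = 1.2813e+08 / 3.0267e+08 ≈ 0.4233.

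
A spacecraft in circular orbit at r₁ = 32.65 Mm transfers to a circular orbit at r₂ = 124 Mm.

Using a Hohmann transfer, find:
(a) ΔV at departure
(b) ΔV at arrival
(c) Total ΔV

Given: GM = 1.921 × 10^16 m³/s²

Convert to SI: r₁ = 32.65 Mm = 3.265e+07 m; r₂ = 124 Mm = 1.24e+08 m.
Transfer semi-major axis: a_t = (r₁ + r₂)/2 = (3.265e+07 + 1.24e+08)/2 = 7.8325e+07 m.
Circular speeds: v₁ = √(GM/r₁) = 24256.2 m/s, v₂ = √(GM/r₂) = 12446.7 m/s.
Transfer speeds (vis-viva v² = GM(2/r − 1/a_t)): v₁ᵗ = 30519.9 m/s, v₂ᵗ = 8036.08 m/s.
(a) ΔV₁ = |v₁ᵗ − v₁| ≈ 6264 m/s = 6.264 km/s.
(b) ΔV₂ = |v₂ − v₂ᵗ| ≈ 4411 m/s = 4.411 km/s.
(c) ΔV_total = ΔV₁ + ΔV₂ ≈ 1.067e+04 m/s = 10.67 km/s.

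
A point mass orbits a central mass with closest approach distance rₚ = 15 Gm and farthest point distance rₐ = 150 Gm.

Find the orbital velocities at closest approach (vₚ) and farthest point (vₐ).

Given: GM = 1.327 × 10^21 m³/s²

Convert to SI: rₚ = 15 Gm = 1.5e+10 m; rₐ = 150 Gm = 1.5e+11 m.
Use the vis-viva equation v² = GM(2/r − 1/a) with a = (rₚ + rₐ)/2 = (1.5e+10 + 1.5e+11)/2 = 8.25e+10 m.
vₚ = √(GM · (2/rₚ − 1/a)) = √(1.327e+21 · (2/1.5e+10 − 1/8.25e+10)) m/s ≈ 4.011e+05 m/s = 401.1 km/s.
vₐ = √(GM · (2/rₐ − 1/a)) = √(1.327e+21 · (2/1.5e+11 − 1/8.25e+10)) m/s ≈ 4.011e+04 m/s = 40.11 km/s.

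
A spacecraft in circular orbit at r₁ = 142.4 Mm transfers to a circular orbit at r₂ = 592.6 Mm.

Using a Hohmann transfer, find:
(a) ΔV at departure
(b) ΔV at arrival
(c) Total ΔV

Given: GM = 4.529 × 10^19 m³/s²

Convert to SI: r₁ = 142.4 Mm = 1.424e+08 m; r₂ = 592.6 Mm = 5.926e+08 m.
Transfer semi-major axis: a_t = (r₁ + r₂)/2 = (1.424e+08 + 5.926e+08)/2 = 3.675e+08 m.
Circular speeds: v₁ = √(GM/r₁) = 563957 m/s, v₂ = √(GM/r₂) = 276452 m/s.
Transfer speeds (vis-viva v² = GM(2/r − 1/a_t)): v₁ᵗ = 716141 m/s, v₂ᵗ = 172086 m/s.
(a) ΔV₁ = |v₁ᵗ − v₁| ≈ 1.522e+05 m/s = 152.2 km/s.
(b) ΔV₂ = |v₂ − v₂ᵗ| ≈ 1.044e+05 m/s = 104.4 km/s.
(c) ΔV_total = ΔV₁ + ΔV₂ ≈ 2.565e+05 m/s = 256.5 km/s.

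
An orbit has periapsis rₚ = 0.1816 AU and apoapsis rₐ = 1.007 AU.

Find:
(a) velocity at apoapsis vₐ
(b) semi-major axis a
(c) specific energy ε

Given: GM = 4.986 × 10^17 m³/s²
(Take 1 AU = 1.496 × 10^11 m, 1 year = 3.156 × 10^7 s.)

Convert to SI: rₚ = 0.1816 AU = 2.71674e+10 m; rₐ = 1.007 AU = 1.50647e+11 m.
(a) With a = (rₚ + rₐ)/2 = 8.89073e+10 m, vₐ = √(GM (2/rₐ − 1/a)) = √(4.986e+17 · (2/1.50647e+11 − 1/8.89073e+10)) m/s ≈ 1006 m/s
(b) a = (rₚ + rₐ)/2 = (2.71674e+10 + 1.50647e+11)/2 ≈ 8.891e+10 m
(c) With a = (rₚ + rₐ)/2 = 8.89073e+10 m, ε = −GM/(2a) = −4.986e+17/(2 · 8.89073e+10) J/kg ≈ -2.804e+06 J/kg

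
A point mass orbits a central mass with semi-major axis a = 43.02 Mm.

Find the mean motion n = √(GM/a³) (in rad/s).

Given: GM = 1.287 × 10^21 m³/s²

Convert to SI: a = 43.02 Mm = 4.302e+07 m.
n = √(GM / a³).
n = √(1.287e+21 / (4.302e+07)³) rad/s ≈ 0.1271 rad/s.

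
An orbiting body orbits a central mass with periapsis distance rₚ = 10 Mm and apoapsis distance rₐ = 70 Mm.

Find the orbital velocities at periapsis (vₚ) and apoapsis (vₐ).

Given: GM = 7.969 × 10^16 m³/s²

Convert to SI: rₚ = 10 Mm = 1e+07 m; rₐ = 70 Mm = 7e+07 m.
Use the vis-viva equation v² = GM(2/r − 1/a) with a = (rₚ + rₐ)/2 = (1e+07 + 7e+07)/2 = 4e+07 m.
vₚ = √(GM · (2/rₚ − 1/a)) = √(7.969e+16 · (2/1e+07 − 1/4e+07)) m/s ≈ 1.181e+05 m/s = 118.1 km/s.
vₐ = √(GM · (2/rₐ − 1/a)) = √(7.969e+16 · (2/7e+07 − 1/4e+07)) m/s ≈ 1.687e+04 m/s = 16.87 km/s.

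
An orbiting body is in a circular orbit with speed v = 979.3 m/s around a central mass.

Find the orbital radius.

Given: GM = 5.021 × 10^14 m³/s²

For a circular orbit, v² = GM / r, so r = GM / v².
r = 5.021e+14 / (979.3)² m ≈ 5.236e+08 m = 523.6 Mm.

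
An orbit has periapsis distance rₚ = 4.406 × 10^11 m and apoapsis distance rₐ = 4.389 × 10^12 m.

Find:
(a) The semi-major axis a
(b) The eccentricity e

(a) a = (rₚ + rₐ) / 2 = (4.406e+11 + 4.389e+12) / 2 ≈ 2.415e+12 m = 2.415 × 10^12 m.
(b) e = (rₐ − rₚ) / (rₐ + rₚ) = (4.389e+12 − 4.406e+11) / (4.389e+12 + 4.406e+11) ≈ 0.8175.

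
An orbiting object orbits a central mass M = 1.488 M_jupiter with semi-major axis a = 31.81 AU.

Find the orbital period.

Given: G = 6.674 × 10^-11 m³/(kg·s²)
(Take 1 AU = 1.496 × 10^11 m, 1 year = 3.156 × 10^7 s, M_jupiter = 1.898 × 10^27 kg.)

Convert to SI: a = 31.81 AU = 4.75878e+12 m; M = 1.488 M_jupiter = 2.82422e+27 kg.
GM = G · M = 6.674e-11 · 2.82422e+27 = 1.88489e+17 m³/s².
Kepler's third law: T = 2π √(a³ / GM).
Substituting a = 4.75878e+12 m and GM = 1.88489e+17 m³/s²:
T = 2π √((4.75878e+12)³ / 1.88489e+17) s
T ≈ 1.502e+11 s = 4760 years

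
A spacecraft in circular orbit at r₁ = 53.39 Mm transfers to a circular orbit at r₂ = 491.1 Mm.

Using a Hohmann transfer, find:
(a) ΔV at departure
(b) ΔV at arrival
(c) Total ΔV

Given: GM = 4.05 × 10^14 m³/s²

Convert to SI: r₁ = 53.39 Mm = 5.339e+07 m; r₂ = 491.1 Mm = 4.911e+08 m.
Transfer semi-major axis: a_t = (r₁ + r₂)/2 = (5.339e+07 + 4.911e+08)/2 = 2.72245e+08 m.
Circular speeds: v₁ = √(GM/r₁) = 2754.21 m/s, v₂ = √(GM/r₂) = 908.119 m/s.
Transfer speeds (vis-viva v² = GM(2/r − 1/a_t)): v₁ᵗ = 3699.16 m/s, v₂ᵗ = 402.154 m/s.
(a) ΔV₁ = |v₁ᵗ − v₁| ≈ 944.9 m/s = 944.9 m/s.
(b) ΔV₂ = |v₂ − v₂ᵗ| ≈ 506 m/s = 506 m/s.
(c) ΔV_total = ΔV₁ + ΔV₂ ≈ 1451 m/s = 1.451 km/s.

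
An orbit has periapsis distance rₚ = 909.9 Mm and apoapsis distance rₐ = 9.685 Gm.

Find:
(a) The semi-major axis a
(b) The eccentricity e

Convert to SI: rₚ = 909.9 Mm = 9.099e+08 m; rₐ = 9.685 Gm = 9.685e+09 m.
(a) a = (rₚ + rₐ) / 2 = (9.099e+08 + 9.685e+09) / 2 ≈ 5.297e+09 m = 5.297 Gm.
(b) e = (rₐ − rₚ) / (rₐ + rₚ) = (9.685e+09 − 9.099e+08) / (9.685e+09 + 9.099e+08) ≈ 0.8282.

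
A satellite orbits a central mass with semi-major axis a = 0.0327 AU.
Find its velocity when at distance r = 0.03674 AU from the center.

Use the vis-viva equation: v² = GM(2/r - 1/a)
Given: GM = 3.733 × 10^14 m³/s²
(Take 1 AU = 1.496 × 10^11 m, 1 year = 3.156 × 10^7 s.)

Convert to SI: a = 0.0327 AU = 4.89192e+09 m; r = 0.03674 AU = 5.4963e+09 m.
Vis-viva: v = √(GM · (2/r − 1/a)).
2/r − 1/a = 2/5.4963e+09 − 1/4.89192e+09 = 1.59462e-10 m⁻¹.
v = √(3.733e+14 · 1.59462e-10) m/s ≈ 244 m/s = 0.05147 AU/year.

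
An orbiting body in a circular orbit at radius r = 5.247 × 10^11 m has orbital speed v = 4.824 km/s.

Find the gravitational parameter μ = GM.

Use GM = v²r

Convert to SI: v = 4.824 km/s = 4824 m/s.
For a circular orbit v² = GM/r, so GM = v² · r.
GM = (4824)² · 5.247e+11 m³/s² ≈ 1.221e+19 m³/s² = 1.221 × 10^19 m³/s².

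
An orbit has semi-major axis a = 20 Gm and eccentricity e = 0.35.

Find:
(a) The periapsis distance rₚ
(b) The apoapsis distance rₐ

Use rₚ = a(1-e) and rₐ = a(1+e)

Convert to SI: a = 20 Gm = 2e+10 m.
(a) rₚ = a(1 − e) = 2e+10 · (1 − 0.35) = 2e+10 · 0.65 ≈ 1.3e+10 m = 13 Gm.
(b) rₐ = a(1 + e) = 2e+10 · (1 + 0.35) = 2e+10 · 1.35 ≈ 2.7e+10 m = 27 Gm.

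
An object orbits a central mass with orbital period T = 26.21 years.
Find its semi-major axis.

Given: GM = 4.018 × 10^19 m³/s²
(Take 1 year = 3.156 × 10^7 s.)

Convert to SI: T = 26.21 years = 8.27188e+08 s.
Invert Kepler's third law: a = (GM · T² / (4π²))^(1/3).
Substituting T = 8.27188e+08 s and GM = 4.018e+19 m³/s²:
a = (4.018e+19 · (8.27188e+08)² / (4π²))^(1/3) m
a ≈ 8.864e+11 m = 886.4 Gm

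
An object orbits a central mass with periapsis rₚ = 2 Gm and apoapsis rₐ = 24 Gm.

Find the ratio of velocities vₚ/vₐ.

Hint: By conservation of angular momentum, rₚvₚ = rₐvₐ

Convert to SI: rₚ = 2 Gm = 2e+09 m; rₐ = 24 Gm = 2.4e+10 m.
Conservation of angular momentum gives rₚvₚ = rₐvₐ, so vₚ/vₐ = rₐ/rₚ.
vₚ/vₐ = 2.4e+10 / 2e+09 ≈ 12.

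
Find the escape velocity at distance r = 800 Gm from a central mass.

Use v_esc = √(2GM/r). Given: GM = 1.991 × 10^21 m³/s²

Convert to SI: r = 800 Gm = 8e+11 m.
Escape velocity comes from setting total energy to zero: ½v² − GM/r = 0 ⇒ v_esc = √(2GM / r).
v_esc = √(2 · 1.991e+21 / 8e+11) m/s ≈ 7.055e+04 m/s = 70.55 km/s.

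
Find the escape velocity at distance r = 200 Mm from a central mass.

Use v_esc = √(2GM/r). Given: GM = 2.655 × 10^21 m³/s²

Convert to SI: r = 200 Mm = 2e+08 m.
Escape velocity comes from setting total energy to zero: ½v² − GM/r = 0 ⇒ v_esc = √(2GM / r).
v_esc = √(2 · 2.655e+21 / 2e+08) m/s ≈ 5.153e+06 m/s = 5153 km/s.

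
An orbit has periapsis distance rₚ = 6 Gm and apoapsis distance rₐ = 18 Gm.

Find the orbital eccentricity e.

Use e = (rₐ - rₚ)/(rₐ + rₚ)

Convert to SI: rₚ = 6 Gm = 6e+09 m; rₐ = 18 Gm = 1.8e+10 m.
e = (rₐ − rₚ) / (rₐ + rₚ).
e = (1.8e+10 − 6e+09) / (1.8e+10 + 6e+09) = 1.2e+10 / 2.4e+10 ≈ 0.5.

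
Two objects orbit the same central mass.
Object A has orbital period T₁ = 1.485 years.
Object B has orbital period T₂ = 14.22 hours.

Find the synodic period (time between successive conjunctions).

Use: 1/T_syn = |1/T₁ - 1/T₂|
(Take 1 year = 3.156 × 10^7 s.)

Convert to SI: T₁ = 1.485 years = 4.68666e+07 s; T₂ = 14.22 hours = 51192 s.
T_syn = |T₁ · T₂ / (T₁ − T₂)|.
T_syn = |4.68666e+07 · 51192 / (4.68666e+07 − 51192)| s ≈ 5.125e+04 s = 14.24 hours.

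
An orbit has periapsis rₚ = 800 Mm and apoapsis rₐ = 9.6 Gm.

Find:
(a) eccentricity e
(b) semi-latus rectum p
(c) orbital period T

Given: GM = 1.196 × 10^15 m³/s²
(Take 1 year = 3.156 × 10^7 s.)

Convert to SI: rₚ = 800 Mm = 8e+08 m; rₐ = 9.6 Gm = 9.6e+09 m.
(a) e = (rₐ − rₚ)/(rₐ + rₚ) = (9.6e+09 − 8e+08)/(9.6e+09 + 8e+08) ≈ 0.8462
(b) From a = (rₚ + rₐ)/2 = 5.2e+09 m and e = (rₐ − rₚ)/(rₐ + rₚ) = 0.846154, p = a(1 − e²) = 5.2e+09 · (1 − (0.846154)²) ≈ 1.477e+09 m
(c) With a = (rₚ + rₐ)/2 = 5.2e+09 m, T = 2π √(a³/GM) = 2π √((5.2e+09)³/1.196e+15) s ≈ 6.813e+07 s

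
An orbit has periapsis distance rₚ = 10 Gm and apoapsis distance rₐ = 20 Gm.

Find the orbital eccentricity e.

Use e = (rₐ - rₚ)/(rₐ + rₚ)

Convert to SI: rₚ = 10 Gm = 1e+10 m; rₐ = 20 Gm = 2e+10 m.
e = (rₐ − rₚ) / (rₐ + rₚ).
e = (2e+10 − 1e+10) / (2e+10 + 1e+10) = 1e+10 / 3e+10 ≈ 0.3333.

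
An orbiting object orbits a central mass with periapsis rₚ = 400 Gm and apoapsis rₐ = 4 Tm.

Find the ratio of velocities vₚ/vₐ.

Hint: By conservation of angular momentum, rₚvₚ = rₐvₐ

Convert to SI: rₚ = 400 Gm = 4e+11 m; rₐ = 4 Tm = 4e+12 m.
Conservation of angular momentum gives rₚvₚ = rₐvₐ, so vₚ/vₐ = rₐ/rₚ.
vₚ/vₐ = 4e+12 / 4e+11 ≈ 10.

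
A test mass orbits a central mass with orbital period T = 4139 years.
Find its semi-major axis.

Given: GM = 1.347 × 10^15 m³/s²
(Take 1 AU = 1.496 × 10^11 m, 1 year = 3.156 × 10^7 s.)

Convert to SI: T = 4139 years = 1.30627e+11 s.
Invert Kepler's third law: a = (GM · T² / (4π²))^(1/3).
Substituting T = 1.30627e+11 s and GM = 1.347e+15 m³/s²:
a = (1.347e+15 · (1.30627e+11)² / (4π²))^(1/3) m
a ≈ 8.35e+11 m = 5.582 AU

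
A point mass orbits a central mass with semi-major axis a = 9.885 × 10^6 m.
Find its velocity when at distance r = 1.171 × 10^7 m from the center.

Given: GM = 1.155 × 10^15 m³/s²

Vis-viva: v = √(GM · (2/r − 1/a)).
2/r − 1/a = 2/1.171e+07 − 1/9.885e+06 = 6.96308e-08 m⁻¹.
v = √(1.155e+15 · 6.96308e-08) m/s ≈ 8968 m/s = 8.968 km/s.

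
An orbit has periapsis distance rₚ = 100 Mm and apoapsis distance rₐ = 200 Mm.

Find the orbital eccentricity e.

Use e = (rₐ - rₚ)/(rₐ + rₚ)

Convert to SI: rₚ = 100 Mm = 1e+08 m; rₐ = 200 Mm = 2e+08 m.
e = (rₐ − rₚ) / (rₐ + rₚ).
e = (2e+08 − 1e+08) / (2e+08 + 1e+08) = 1e+08 / 3e+08 ≈ 0.3333.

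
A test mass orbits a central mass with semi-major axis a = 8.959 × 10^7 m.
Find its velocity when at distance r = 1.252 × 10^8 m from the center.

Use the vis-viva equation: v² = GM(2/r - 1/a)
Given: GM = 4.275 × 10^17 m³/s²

Vis-viva: v = √(GM · (2/r − 1/a)).
2/r − 1/a = 2/1.252e+08 − 1/8.959e+07 = 4.81248e-09 m⁻¹.
v = √(4.275e+17 · 4.81248e-09) m/s ≈ 4.536e+04 m/s = 45.36 km/s.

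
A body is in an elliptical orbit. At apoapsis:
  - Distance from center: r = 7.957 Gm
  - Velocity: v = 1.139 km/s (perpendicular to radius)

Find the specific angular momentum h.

Convert to SI: r = 7.957 Gm = 7.957e+09 m; v = 1.139 km/s = 1139 m/s.
With v perpendicular to r, h = r · v.
h = 7.957e+09 · 1139 m²/s ≈ 9.063e+12 m²/s.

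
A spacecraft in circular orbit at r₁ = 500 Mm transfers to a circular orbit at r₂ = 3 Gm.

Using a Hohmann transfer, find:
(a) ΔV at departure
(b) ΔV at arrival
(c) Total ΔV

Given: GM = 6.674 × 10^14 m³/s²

Convert to SI: r₁ = 500 Mm = 5e+08 m; r₂ = 3 Gm = 3e+09 m.
Transfer semi-major axis: a_t = (r₁ + r₂)/2 = (5e+08 + 3e+09)/2 = 1.75e+09 m.
Circular speeds: v₁ = √(GM/r₁) = 1155.34 m/s, v₂ = √(GM/r₂) = 471.664 m/s.
Transfer speeds (vis-viva v² = GM(2/r − 1/a_t)): v₁ᵗ = 1512.69 m/s, v₂ᵗ = 252.115 m/s.
(a) ΔV₁ = |v₁ᵗ − v₁| ≈ 357.4 m/s = 357.4 m/s.
(b) ΔV₂ = |v₂ − v₂ᵗ| ≈ 219.5 m/s = 219.5 m/s.
(c) ΔV_total = ΔV₁ + ΔV₂ ≈ 576.9 m/s = 576.9 m/s.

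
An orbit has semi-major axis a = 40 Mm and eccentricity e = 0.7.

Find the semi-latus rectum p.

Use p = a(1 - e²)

Convert to SI: a = 40 Mm = 4e+07 m.
p = a (1 − e²).
p = 4e+07 · (1 − (0.7)²) = 4e+07 · 0.51 ≈ 2.04e+07 m = 20.4 Mm.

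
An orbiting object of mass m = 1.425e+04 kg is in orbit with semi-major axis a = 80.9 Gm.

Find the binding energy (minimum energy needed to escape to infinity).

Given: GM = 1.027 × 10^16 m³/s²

Convert to SI: a = 80.9 Gm = 8.09e+10 m.
Total orbital energy is E = −GMm/(2a); binding energy is E_bind = −E = GMm/(2a).
E_bind = 1.027e+16 · 1.425e+04 / (2 · 8.09e+10) J ≈ 9.045e+08 J = 904.5 MJ.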